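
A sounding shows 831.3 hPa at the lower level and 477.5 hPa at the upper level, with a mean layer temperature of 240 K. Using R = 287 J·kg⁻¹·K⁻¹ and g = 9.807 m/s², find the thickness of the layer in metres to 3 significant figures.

Δz ≈ 3890 m

Hypsometric equation: Δz = (R T̄/g) ln(P₁/P₂).
R T̄/g = 287 × 240 / 9.807 = 7023.6 m.
ln(831.3/477.5) = ln(1.7409) = 0.55440.
Δz = 7023.6 × 0.55440 = 3893.9 m.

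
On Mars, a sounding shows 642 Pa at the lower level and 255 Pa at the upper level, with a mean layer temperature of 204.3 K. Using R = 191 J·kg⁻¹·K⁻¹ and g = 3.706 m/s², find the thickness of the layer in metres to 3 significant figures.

Δz ≈ 9720 m

Hypsometric equation: Δz = (R T̄/g) ln(P₁/P₂).
R T̄/g = 191 × 204.3 / 3.706 = 10529 m.
ln(642/255) = ln(2.5176) = 0.92331.
Δz = 10529 × 0.92331 = 9721.5 m.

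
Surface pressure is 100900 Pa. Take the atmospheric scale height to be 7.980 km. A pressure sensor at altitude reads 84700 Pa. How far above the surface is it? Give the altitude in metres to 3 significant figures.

z ≈ 1400 m

Invert the barometric formula: z = H ln(P₀/P).
P₀/P = 100900/84700 = 1.1913; ln(1.1913) = 0.17505.
z = 7980.0 × 0.17505 = 1396.9 m.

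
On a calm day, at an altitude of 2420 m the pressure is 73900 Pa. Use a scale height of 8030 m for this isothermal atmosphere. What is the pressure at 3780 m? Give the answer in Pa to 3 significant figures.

Between two levels, P₂ = P₁ exp(−Δz/H) with Δz = z₂ − z₁.
Δz = 3780.0 − 2420.0 = 1360.0 m; Δz/H = 1360.0/8030.0 = 0.16936.
P₂ = 73900 × exp(−0.16936) = 73900 × 0.84420 = 62386 Pa.

P ≈ 62400 Pa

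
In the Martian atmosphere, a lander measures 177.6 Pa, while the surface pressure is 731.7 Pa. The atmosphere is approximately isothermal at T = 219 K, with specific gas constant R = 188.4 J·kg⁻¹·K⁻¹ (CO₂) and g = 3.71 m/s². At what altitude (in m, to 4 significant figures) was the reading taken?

z ≈ 15750 m

Scale height: H = RT/g = 188.4 × 219 / 3.71 = 11121 m.
Invert the barometric formula: z = H ln(P₀/P).
P₀/P = 731.7/177.6 = 4.1199; ln(4.1199) = 1.4158.
z = 11121 × 1.4158 = 15745 m.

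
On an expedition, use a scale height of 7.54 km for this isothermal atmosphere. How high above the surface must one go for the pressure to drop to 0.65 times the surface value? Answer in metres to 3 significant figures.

Set P/P₀ = exp(−z/H) = 0.65, so z = −H ln(0.65).
−ln(0.65) = 0.43078; z = 7540.0 × 0.43078 = 3248.1 m.

z ≈ 3250 m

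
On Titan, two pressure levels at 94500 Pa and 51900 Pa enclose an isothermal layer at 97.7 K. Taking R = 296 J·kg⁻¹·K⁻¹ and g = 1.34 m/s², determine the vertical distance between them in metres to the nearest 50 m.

Hypsometric equation: Δz = (R T̄/g) ln(P₁/P₂).
R T̄/g = 296 × 97.7 / 1.34 = 21581 m.
ln(94500/51900) = ln(1.8208) = 0.59928.
Δz = 21581 × 0.59928 = 12933 m.

Δz ≈ 12950 m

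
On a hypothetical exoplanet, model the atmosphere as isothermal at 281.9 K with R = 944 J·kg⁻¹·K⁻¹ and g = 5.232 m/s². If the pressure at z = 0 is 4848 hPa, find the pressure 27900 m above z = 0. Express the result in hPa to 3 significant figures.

Scale height: H = RT/g = 944 × 281.9 / 5.232 = 50863 m.
Barometric formula: P = P₀ exp(−z/H).
z/H = 27900/50863 = 0.54853; exp(−0.54853) = 0.57780.
P = 4848 × 0.57780 = 2801.2 hPa.

P ≈ 2800 hPa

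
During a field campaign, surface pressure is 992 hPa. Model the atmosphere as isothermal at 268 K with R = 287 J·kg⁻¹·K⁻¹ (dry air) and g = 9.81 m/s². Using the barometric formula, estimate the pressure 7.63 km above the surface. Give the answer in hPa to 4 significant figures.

Scale height: H = RT/g = 287 × 268 / 9.81 = 7840.6 m.
Barometric formula: P = P₀ exp(−z/H).
z/H = 7630.0/7840.6 = 0.97314; exp(−0.97314) = 0.37789.
P = 992 × 0.37789 = 374.87 hPa.

P ≈ 374.9 hPa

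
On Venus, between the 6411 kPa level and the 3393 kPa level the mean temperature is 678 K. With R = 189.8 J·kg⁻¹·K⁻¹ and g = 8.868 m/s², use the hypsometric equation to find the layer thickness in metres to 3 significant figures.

Δz ≈ 9230 m

Hypsometric equation: Δz = (R T̄/g) ln(P₁/P₂).
R T̄/g = 189.8 × 678 / 8.868 = 14511 m.
ln(6411/3393) = ln(1.8895) = 0.63631.
Δz = 14511 × 0.63631 = 9233.5 m.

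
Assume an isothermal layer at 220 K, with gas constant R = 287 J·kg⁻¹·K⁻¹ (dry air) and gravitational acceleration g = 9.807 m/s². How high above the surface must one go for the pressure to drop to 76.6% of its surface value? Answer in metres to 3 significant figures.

z ≈ 1720 m

Scale height: H = RT/g = 287 × 220 / 9.807 = 6438.3 m.
Set P/P₀ = exp(−z/H) = 0.766, so z = −H ln(0.766).
−ln(0.766) = 0.26657; z = 6438.3 × 0.26657 = 1716.3 m.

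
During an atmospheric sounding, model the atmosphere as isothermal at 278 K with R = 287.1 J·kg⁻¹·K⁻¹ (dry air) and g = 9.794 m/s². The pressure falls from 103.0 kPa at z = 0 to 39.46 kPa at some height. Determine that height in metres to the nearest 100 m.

Scale height: H = RT/g = 287.1 × 278 / 9.794 = 8149.3 m.
Invert the barometric formula: z = H ln(P₀/P).
P₀/P = 103.0/39.46 = 2.6102; ln(2.6102) = 0.95943.
z = 8149.3 × 0.95943 = 7818.7 m.

z ≈ 7800 m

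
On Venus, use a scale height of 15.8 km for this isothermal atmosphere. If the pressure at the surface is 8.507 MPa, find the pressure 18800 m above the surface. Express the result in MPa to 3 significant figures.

P ≈ 2.59 MPa

Barometric formula: P = P₀ exp(−z/H).
z/H = 18800/15800 = 1.1899; exp(−1.1899) = 0.30425.
P = 8.507 × 0.30425 = 2.5883 MPa.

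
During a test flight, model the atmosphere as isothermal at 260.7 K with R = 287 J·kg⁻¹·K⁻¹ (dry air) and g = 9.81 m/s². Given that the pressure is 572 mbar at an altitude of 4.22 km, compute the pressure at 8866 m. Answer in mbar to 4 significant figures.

Scale height: H = RT/g = 287 × 260.7 / 9.81 = 7627.0 m.
Between two levels, P₂ = P₁ exp(−Δz/H) with Δz = z₂ − z₁.
Δz = 8866.0 − 4220.0 = 4646.0 m; Δz/H = 4646.0/7627.0 = 0.60915.
P₂ = 572 × exp(−0.60915) = 572 × 0.54381 = 311.06 mbar.

P ≈ 311.1 mbar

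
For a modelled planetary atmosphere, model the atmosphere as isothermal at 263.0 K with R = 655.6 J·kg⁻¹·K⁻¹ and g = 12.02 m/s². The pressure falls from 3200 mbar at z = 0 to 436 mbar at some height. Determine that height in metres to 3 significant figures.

Scale height: H = RT/g = 655.6 × 263.0 / 12.02 = 14345 m.
Invert the barometric formula: z = H ln(P₀/P).
P₀/P = 3200/436 = 7.3394; ln(7.3394) = 1.9933.
z = 14345 × 1.9933 = 28594 m.

z ≈ 28600 m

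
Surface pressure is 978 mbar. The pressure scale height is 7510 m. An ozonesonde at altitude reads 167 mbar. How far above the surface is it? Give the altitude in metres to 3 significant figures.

z ≈ 13300 m

Invert the barometric formula: z = H ln(P₀/P).
P₀/P = 978/167 = 5.8563; ln(5.8563) = 1.7675.
z = 7510.0 × 1.7675 = 13274 m.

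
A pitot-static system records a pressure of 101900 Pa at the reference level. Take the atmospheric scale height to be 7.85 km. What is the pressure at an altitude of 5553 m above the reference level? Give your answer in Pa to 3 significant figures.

P ≈ 50200 Pa

Barometric formula: P = P₀ exp(−z/H).
z/H = 5553.0/7850.0 = 0.70739; exp(−0.70739) = 0.49293.
P = 101900 × 0.49293 = 50230 Pa.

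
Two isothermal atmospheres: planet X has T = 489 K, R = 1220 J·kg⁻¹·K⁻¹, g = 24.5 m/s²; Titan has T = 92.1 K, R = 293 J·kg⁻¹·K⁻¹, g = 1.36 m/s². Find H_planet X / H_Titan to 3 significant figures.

H_planet X/H_Titan ≈ 1.23

H = RT/g for each body.
H_planet X = 1220 × 489 / 24.5 = 24350 m.
H_Titan = 293 × 92.1 / 1.36 = 19842 m.
H_planet X/H_Titan = 24350/19842 = 1.2272.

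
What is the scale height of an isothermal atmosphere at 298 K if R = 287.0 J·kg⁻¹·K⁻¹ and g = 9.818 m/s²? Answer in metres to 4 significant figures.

H ≈ 8711 m

The scale height of an isothermal atmosphere is H = RT/g.
H = 287.0 × 298 / 9.818 = 85526/9.818 = 8711.1 m.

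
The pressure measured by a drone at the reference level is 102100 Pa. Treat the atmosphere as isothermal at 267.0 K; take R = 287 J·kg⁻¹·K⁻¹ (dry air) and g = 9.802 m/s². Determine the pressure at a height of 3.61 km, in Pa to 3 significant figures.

Scale height: H = RT/g = 287 × 267.0 / 9.802 = 7817.7 m.
Barometric formula: P = P₀ exp(−z/H).
z/H = 3610.0/7817.7 = 0.46177; exp(−0.46177) = 0.63017.
P = 102100 × 0.63017 = 64340 Pa.

P ≈ 64300 Pa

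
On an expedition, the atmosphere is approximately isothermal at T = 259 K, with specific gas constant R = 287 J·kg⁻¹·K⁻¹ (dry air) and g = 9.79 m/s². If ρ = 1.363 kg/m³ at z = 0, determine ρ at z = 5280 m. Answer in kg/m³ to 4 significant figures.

ρ ≈ 0.6800 kg/m³

Scale height: H = RT/g = 287 × 259 / 9.79 = 7592.7 m.
In an isothermal atmosphere, density decays like pressure: ρ = ρ₀ exp(−z/H).
z/H = 5280.0/7592.7 = 0.69540; exp(−0.69540) = 0.49887.
ρ = 1.363 × 0.49887 = 0.67996 kg/m³.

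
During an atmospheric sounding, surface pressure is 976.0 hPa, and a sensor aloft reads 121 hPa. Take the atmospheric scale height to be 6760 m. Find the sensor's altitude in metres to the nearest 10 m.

Invert the barometric formula: z = H ln(P₀/P).
P₀/P = 976.0/121 = 8.0661; ln(8.0661) = 2.0877.
z = 6760.0 × 2.0877 = 14113 m.

z ≈ 14110 m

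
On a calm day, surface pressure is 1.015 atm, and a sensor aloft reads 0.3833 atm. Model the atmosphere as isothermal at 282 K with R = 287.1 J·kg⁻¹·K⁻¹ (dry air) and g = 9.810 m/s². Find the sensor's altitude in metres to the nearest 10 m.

z ≈ 8040 m

Scale height: H = RT/g = 287.1 × 282 / 9.810 = 8253.0 m.
Invert the barometric formula: z = H ln(P₀/P).
P₀/P = 1.015/0.3833 = 2.6481; ln(2.6481) = 0.97384.
z = 8253.0 × 0.97384 = 8037.1 m.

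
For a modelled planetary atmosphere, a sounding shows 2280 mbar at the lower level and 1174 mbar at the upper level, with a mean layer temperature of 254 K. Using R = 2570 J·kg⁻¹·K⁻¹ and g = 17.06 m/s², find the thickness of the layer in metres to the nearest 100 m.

Hypsometric equation: Δz = (R T̄/g) ln(P₁/P₂).
R T̄/g = 2570 × 254 / 17.06 = 38264 m.
ln(2280/1174) = ln(1.9421) = 0.66377.
Δz = 38264 × 0.66377 = 25398 m.

Δz ≈ 25400 m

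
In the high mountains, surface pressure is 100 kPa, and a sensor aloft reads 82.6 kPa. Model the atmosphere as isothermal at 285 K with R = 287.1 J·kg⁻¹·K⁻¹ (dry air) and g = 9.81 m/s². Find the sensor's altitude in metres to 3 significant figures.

Scale height: H = RT/g = 287.1 × 285 / 9.81 = 8340.8 m.
Invert the barometric formula: z = H ln(P₀/P).
P₀/P = 100/82.6 = 1.2107; ln(1.2107) = 0.19120.
z = 8340.8 × 0.19120 = 1594.8 m.

z ≈ 1590 m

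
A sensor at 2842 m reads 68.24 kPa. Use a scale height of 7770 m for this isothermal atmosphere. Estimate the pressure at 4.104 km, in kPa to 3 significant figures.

Between two levels, P₂ = P₁ exp(−Δz/H) with Δz = z₂ − z₁.
Δz = 4104.0 − 2842.0 = 1262.0 m; Δz/H = 1262.0/7770.0 = 0.16242.
P₂ = 68.24 × exp(−0.16242) = 68.24 × 0.85008 = 58.009 kPa.

P ≈ 58.0 kPa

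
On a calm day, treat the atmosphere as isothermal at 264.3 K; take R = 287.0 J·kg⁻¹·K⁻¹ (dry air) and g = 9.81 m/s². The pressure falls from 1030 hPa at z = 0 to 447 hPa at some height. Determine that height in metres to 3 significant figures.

z ≈ 6450 m

Scale height: H = RT/g = 287.0 × 264.3 / 9.81 = 7732.3 m.
Invert the barometric formula: z = H ln(P₀/P).
P₀/P = 1030/447 = 2.3043; ln(2.3043) = 0.83478.
z = 7732.3 × 0.83478 = 6454.8 m.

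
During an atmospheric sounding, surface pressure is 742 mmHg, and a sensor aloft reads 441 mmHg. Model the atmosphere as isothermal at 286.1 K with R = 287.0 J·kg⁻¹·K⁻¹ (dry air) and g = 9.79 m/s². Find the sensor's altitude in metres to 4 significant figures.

z ≈ 4364 m

Scale height: H = RT/g = 287.0 × 286.1 / 9.79 = 8387.2 m.
Invert the barometric formula: z = H ln(P₀/P).
P₀/P = 742/441 = 1.6825; ln(1.6825) = 0.52028.
z = 8387.2 × 0.52028 = 4363.7 m.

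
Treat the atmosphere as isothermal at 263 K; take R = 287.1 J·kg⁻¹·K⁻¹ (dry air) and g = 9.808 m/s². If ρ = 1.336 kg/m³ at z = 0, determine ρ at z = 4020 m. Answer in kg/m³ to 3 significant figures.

ρ ≈ 0.793 kg/m³

Scale height: H = RT/g = 287.1 × 263 / 9.808 = 7698.5 m.
In an isothermal atmosphere, density decays like pressure: ρ = ρ₀ exp(−z/H).
z/H = 4020.0/7698.5 = 0.52218; exp(−0.52218) = 0.59323.
ρ = 1.336 × 0.59323 = 0.79256 kg/m³.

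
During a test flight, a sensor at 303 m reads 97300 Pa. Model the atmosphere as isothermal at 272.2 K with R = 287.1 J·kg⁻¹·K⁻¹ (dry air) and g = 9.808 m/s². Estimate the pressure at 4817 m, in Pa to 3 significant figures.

P ≈ 55200 Pa

Scale height: H = RT/g = 287.1 × 272.2 / 9.808 = 7967.8 m.
Between two levels, P₂ = P₁ exp(−Δz/H) with Δz = z₂ − z₁.
Δz = 4817.0 − 303.00 = 4514.0 m; Δz/H = 4514.0/7967.8 = 0.56653.
P₂ = 97300 × exp(−0.56653) = 97300 × 0.56749 = 55217 Pa.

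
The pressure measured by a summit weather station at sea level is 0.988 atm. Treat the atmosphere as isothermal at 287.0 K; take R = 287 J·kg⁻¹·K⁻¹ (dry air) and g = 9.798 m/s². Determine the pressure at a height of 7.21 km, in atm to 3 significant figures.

Scale height: H = RT/g = 287 × 287.0 / 9.798 = 8406.7 m.
Barometric formula: P = P₀ exp(−z/H).
z/H = 7210.0/8406.7 = 0.85765; exp(−0.85765) = 0.42416.
P = 0.988 × 0.42416 = 0.41907 atm.

P ≈ 0.419 atm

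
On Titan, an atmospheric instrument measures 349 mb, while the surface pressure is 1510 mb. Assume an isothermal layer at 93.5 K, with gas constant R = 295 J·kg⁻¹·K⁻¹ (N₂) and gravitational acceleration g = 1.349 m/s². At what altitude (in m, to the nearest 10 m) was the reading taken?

Scale height: H = RT/g = 295 × 93.5 / 1.349 = 20447 m.
Invert the barometric formula: z = H ln(P₀/P).
P₀/P = 1510/349 = 4.3266; ln(4.3266) = 1.4648.
z = 20447 × 1.4648 = 29951 m.

z ≈ 29950 m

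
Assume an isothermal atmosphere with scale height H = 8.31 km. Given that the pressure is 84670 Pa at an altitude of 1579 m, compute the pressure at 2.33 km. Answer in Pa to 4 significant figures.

Between two levels, P₂ = P₁ exp(−Δz/H) with Δz = z₂ − z₁.
Δz = 2330.0 − 1579.0 = 751.00 m; Δz/H = 751.00/8310.0 = 0.090373.
P₂ = 84670 × exp(−0.090373) = 84670 × 0.91359 = 77354 Pa.

P ≈ 77350 Pa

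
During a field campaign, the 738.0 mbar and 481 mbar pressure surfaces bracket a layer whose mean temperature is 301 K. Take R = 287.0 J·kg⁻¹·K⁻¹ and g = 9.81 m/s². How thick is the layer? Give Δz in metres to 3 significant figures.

Hypsometric equation: Δz = (R T̄/g) ln(P₁/P₂).
R T̄/g = 287.0 × 301 / 9.81 = 8806.0 m.
ln(738.0/481) = ln(1.5343) = 0.42807.
Δz = 8806.0 × 0.42807 = 3769.6 m.

Δz ≈ 3770 m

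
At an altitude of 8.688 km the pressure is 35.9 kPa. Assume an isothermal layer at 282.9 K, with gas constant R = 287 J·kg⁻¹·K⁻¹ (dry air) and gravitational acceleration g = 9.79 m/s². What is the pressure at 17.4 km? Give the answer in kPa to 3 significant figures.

Scale height: H = RT/g = 287 × 282.9 / 9.79 = 8293.4 m.
Between two levels, P₂ = P₁ exp(−Δz/H) with Δz = z₂ − z₁.
Δz = 17400 − 8688.0 = 8712.0 m; Δz/H = 8712.0/8293.4 = 1.0505.
P₂ = 35.9 × exp(−1.0505) = 35.9 × 0.34976 = 12.556 kPa.

P ≈ 12.6 kPa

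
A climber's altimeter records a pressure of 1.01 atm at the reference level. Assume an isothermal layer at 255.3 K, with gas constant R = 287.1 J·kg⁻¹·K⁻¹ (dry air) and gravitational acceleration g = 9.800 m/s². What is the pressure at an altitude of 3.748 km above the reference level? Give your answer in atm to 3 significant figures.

Scale height: H = RT/g = 287.1 × 255.3 / 9.800 = 7479.2 m.
Barometric formula: P = P₀ exp(−z/H).
z/H = 3748.0/7479.2 = 0.50112; exp(−0.50112) = 0.60585.
P = 1.01 × 0.60585 = 0.61191 atm.

P ≈ 0.612 atm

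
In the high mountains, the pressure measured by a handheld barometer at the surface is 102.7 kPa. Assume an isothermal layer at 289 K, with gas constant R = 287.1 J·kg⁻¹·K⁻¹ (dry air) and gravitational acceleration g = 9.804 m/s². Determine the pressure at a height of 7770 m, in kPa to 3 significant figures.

P ≈ 41.0 kPa

Scale height: H = RT/g = 287.1 × 289 / 9.804 = 8463.1 m.
Barometric formula: P = P₀ exp(−z/H).
z/H = 7770.0/8463.1 = 0.91810; exp(−0.91810) = 0.39928.
P = 102.7 × 0.39928 = 41.006 kPa.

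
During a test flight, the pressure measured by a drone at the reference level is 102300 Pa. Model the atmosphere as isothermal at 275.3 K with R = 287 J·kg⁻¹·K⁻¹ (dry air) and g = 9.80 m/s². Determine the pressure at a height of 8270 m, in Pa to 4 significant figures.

P ≈ 36680 Pa

Scale height: H = RT/g = 287 × 275.3 / 9.80 = 8062.4 m.
Barometric formula: P = P₀ exp(−z/H).
z/H = 8270.0/8062.4 = 1.0257; exp(−1.0257) = 0.35855.
P = 102300 × 0.35855 = 36680 Pa.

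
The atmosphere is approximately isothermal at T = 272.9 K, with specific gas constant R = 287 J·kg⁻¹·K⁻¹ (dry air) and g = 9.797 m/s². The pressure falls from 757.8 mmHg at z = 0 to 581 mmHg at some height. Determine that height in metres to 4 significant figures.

Scale height: H = RT/g = 287 × 272.9 / 9.797 = 7994.5 m.
Invert the barometric formula: z = H ln(P₀/P).
P₀/P = 757.8/581 = 1.3043; ln(1.3043) = 0.26567.
z = 7994.5 × 0.26567 = 2123.9 m.

z ≈ 2124 m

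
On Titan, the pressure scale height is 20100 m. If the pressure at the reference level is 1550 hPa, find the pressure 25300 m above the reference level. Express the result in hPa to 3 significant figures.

Barometric formula: P = P₀ exp(−z/H).
z/H = 25300/20100 = 1.2587; exp(−1.2587) = 0.28402.
P = 1550 × 0.28402 = 440.23 hPa.

P ≈ 440 hPa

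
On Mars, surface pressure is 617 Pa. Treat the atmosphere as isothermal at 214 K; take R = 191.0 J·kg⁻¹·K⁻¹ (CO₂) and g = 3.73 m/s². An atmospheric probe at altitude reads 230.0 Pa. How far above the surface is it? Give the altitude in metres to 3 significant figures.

z ≈ 10800 m

Scale height: H = RT/g = 191.0 × 214 / 3.73 = 10958 m.
Invert the barometric formula: z = H ln(P₀/P).
P₀/P = 617/230.0 = 2.6826; ln(2.6826) = 0.98679.
z = 10958 × 0.98679 = 10813 m.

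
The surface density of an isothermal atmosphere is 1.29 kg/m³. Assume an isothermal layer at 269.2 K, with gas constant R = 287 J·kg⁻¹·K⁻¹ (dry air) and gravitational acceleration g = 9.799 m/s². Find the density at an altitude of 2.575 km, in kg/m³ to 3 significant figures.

Scale height: H = RT/g = 287 × 269.2 / 9.799 = 7884.5 m.
In an isothermal atmosphere, density decays like pressure: ρ = ρ₀ exp(−z/H).
z/H = 2575.0/7884.5 = 0.32659; exp(−0.32659) = 0.72138.
ρ = 1.29 × 0.72138 = 0.93058 kg/m³.

ρ ≈ 0.931 kg/m³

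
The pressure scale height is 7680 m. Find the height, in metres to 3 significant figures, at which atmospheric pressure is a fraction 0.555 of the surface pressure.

Set P/P₀ = exp(−z/H) = 0.555, so z = −H ln(0.555).
−ln(0.555) = 0.58879; z = 7680.0 × 0.58879 = 4521.9 m.

z ≈ 4520 m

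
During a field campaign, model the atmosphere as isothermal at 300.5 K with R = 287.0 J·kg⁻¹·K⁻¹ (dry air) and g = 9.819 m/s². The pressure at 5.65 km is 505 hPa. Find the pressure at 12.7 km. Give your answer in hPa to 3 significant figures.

P ≈ 226 hPa

Scale height: H = RT/g = 287.0 × 300.5 / 9.819 = 8783.3 m.
Between two levels, P₂ = P₁ exp(−Δz/H) with Δz = z₂ − z₁.
Δz = 12700 − 5650.0 = 7050.0 m; Δz/H = 7050.0/8783.3 = 0.80266.
P₂ = 505 × exp(−0.80266) = 505 × 0.44814 = 226.31 hPa.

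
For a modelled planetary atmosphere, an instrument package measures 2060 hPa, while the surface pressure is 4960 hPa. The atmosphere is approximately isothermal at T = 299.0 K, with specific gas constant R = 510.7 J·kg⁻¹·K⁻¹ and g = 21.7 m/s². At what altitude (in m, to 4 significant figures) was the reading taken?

z ≈ 6183 m

Scale height: H = RT/g = 510.7 × 299.0 / 21.7 = 7036.8 m.
Invert the barometric formula: z = H ln(P₀/P).
P₀/P = 4960/2060 = 2.4078; ln(2.4078) = 0.87871.
z = 7036.8 × 0.87871 = 6183.3 m.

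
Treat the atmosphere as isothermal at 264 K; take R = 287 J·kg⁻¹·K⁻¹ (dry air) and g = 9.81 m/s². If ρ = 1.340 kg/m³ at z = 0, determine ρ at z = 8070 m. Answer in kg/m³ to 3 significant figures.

Scale height: H = RT/g = 287 × 264 / 9.81 = 7723.5 m.
In an isothermal atmosphere, density decays like pressure: ρ = ρ₀ exp(−z/H).
z/H = 8070.0/7723.5 = 1.0449; exp(−1.0449) = 0.35173.
ρ = 1.340 × 0.35173 = 0.47132 kg/m³.

ρ ≈ 0.471 kg/m³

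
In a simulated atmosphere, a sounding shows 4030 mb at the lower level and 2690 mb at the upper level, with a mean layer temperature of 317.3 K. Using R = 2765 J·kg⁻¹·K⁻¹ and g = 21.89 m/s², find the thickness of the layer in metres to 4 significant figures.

Hypsometric equation: Δz = (R T̄/g) ln(P₁/P₂).
R T̄/g = 2765 × 317.3 / 21.89 = 40079 m.
ln(4030/2690) = ln(1.4981) = 0.40420.
Δz = 40079 × 0.40420 = 16200 m.

Δz ≈ 16200 m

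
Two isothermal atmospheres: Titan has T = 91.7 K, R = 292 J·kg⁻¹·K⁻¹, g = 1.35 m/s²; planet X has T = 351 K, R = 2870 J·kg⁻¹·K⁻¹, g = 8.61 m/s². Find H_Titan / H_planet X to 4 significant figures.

H = RT/g for each body.
H_Titan = 292 × 91.7 / 1.35 = 19834 m.
H_planet X = 2870 × 351 / 8.61 = 117000 m.
H_Titan/H_planet X = 19834/117000 = 0.16952.

H_Titan/H_planet X ≈ 0.1695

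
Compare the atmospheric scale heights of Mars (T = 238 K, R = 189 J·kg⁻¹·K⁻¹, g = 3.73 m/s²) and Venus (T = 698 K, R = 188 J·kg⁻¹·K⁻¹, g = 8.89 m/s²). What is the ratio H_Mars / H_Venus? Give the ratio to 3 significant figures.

H_Mars/H_Venus ≈ 0.817

H = RT/g for each body.
H_Mars = 189 × 238 / 3.73 = 12060 m.
H_Venus = 188 × 698 / 8.89 = 14761 m.
H_Mars/H_Venus = 12060/14761 = 0.81702.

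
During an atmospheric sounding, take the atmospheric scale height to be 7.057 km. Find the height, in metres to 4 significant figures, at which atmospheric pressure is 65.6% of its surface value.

Set P/P₀ = exp(−z/H) = 0.656, so z = −H ln(0.656).
−ln(0.656) = 0.42159; z = 7057.0 × 0.42159 = 2975.2 m.

z ≈ 2975 m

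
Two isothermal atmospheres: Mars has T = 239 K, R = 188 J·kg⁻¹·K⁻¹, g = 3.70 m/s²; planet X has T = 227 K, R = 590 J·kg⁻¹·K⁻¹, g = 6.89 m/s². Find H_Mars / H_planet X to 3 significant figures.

H = RT/g for each body.
H_Mars = 188 × 239 / 3.70 = 12144 m.
H_planet X = 590 × 227 / 6.89 = 19438 m.
H_Mars/H_planet X = 12144/19438 = 0.62476.

H_Mars/H_planet X ≈ 0.625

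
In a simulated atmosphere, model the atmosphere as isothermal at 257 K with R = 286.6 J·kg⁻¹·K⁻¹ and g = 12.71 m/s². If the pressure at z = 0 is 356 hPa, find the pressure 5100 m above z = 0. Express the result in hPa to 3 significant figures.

Scale height: H = RT/g = 286.6 × 257 / 12.71 = 5795.1 m.
Barometric formula: P = P₀ exp(−z/H).
z/H = 5100.0/5795.1 = 0.88005; exp(−0.88005) = 0.41476.
P = 356 × 0.41476 = 147.65 hPa.

P ≈ 148 hPa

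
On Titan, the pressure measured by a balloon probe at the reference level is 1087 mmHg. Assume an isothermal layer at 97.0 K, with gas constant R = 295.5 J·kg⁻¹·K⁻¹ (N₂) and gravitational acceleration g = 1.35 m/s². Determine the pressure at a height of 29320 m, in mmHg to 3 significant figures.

P ≈ 273 mmHg

Scale height: H = RT/g = 295.5 × 97.0 / 1.35 = 21232 m.
Barometric formula: P = P₀ exp(−z/H).
z/H = 29320/21232 = 1.3809; exp(−1.3809) = 0.25135.
P = 1087 × 0.25135 = 273.22 mmHg.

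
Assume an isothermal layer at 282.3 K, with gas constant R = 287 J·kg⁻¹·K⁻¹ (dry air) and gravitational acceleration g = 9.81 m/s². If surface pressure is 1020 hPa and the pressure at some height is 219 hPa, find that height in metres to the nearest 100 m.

z ≈ 12700 m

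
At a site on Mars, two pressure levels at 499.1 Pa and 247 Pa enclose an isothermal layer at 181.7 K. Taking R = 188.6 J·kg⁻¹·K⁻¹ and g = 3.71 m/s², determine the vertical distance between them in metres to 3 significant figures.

Hypsometric equation: Δz = (R T̄/g) ln(P₁/P₂).
R T̄/g = 188.6 × 181.7 / 3.71 = 9236.8 m.
ln(499.1/247) = ln(2.0206) = 0.70339.
Δz = 9236.8 × 0.70339 = 6497.1 m.

Δz ≈ 6500 m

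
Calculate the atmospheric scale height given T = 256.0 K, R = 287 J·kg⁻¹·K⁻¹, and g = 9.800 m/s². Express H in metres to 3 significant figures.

The scale height of an isothermal atmosphere is H = RT/g.
H = 287 × 256.0 / 9.800 = 73472/9.800 = 7497.1 m.

H ≈ 7500 m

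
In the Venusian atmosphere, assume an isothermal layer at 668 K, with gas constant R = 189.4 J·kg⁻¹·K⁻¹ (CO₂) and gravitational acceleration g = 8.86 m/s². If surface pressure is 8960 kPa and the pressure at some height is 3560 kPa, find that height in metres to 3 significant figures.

Scale height: H = RT/g = 189.4 × 668 / 8.86 = 14280 m.
Invert the barometric formula: z = H ln(P₀/P).
P₀/P = 8960/3560 = 2.5169; ln(2.5169) = 0.92303.
z = 14280 × 0.92303 = 13181 m.

z ≈ 13200 m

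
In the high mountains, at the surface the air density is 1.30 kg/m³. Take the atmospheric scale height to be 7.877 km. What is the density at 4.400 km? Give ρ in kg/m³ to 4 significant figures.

ρ ≈ 0.7436 kg/m³

In an isothermal atmosphere, density decays like pressure: ρ = ρ₀ exp(−z/H).
z/H = 4400.0/7877.0 = 0.55859; exp(−0.55859) = 0.57202.
ρ = 1.30 × 0.57202 = 0.74363 kg/m³.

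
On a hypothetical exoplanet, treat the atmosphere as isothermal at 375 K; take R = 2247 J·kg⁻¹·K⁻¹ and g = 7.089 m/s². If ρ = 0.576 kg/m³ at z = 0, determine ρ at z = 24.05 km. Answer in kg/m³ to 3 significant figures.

Scale height: H = RT/g = 2247 × 375 / 7.089 = 118860 m.
In an isothermal atmosphere, density decays like pressure: ρ = ρ₀ exp(−z/H).
z/H = 24050/118860 = 0.20234; exp(−0.20234) = 0.81682.
ρ = 0.576 × 0.81682 = 0.47049 kg/m³.

ρ ≈ 0.470 kg/m³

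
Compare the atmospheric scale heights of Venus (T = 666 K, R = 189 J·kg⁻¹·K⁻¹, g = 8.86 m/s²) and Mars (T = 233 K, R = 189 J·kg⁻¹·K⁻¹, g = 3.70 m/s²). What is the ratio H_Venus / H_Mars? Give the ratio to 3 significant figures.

H = RT/g for each body.
H_Venus = 189 × 666 / 8.86 = 14207 m.
H_Mars = 189 × 233 / 3.70 = 11902 m.
H_Venus/H_Mars = 14207/11902 = 1.1937.

H_Venus/H_Mars ≈ 1.19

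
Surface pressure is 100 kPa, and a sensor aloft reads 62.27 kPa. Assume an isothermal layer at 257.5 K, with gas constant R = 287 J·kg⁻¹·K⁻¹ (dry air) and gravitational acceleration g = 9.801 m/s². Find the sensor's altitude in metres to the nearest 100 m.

z ≈ 3600 m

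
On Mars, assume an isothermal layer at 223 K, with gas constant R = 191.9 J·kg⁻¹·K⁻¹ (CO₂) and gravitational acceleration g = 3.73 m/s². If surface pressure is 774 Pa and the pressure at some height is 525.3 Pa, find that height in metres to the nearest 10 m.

Scale height: H = RT/g = 191.9 × 223 / 3.73 = 11473 m.
Invert the barometric formula: z = H ln(P₀/P).
P₀/P = 774/525.3 = 1.4734; ln(1.4734) = 0.38757.
z = 11473 × 0.38757 = 4446.6 m.

z ≈ 4450 m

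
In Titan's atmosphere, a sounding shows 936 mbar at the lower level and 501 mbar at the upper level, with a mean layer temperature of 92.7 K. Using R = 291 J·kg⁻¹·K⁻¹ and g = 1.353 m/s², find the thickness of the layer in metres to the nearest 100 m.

Hypsometric equation: Δz = (R T̄/g) ln(P₁/P₂).
R T̄/g = 291 × 92.7 / 1.353 = 19938 m.
ln(936/501) = ln(1.8683) = 0.62503.
Δz = 19938 × 0.62503 = 12462 m.

Δz ≈ 12500 m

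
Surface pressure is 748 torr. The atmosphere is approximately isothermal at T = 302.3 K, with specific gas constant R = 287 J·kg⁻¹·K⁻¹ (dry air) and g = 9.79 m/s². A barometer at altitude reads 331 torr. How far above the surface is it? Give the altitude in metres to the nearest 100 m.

Scale height: H = RT/g = 287 × 302.3 / 9.79 = 8862.1 m.
Invert the barometric formula: z = H ln(P₀/P).
P₀/P = 748/331 = 2.2598; ln(2.2598) = 0.81528.
z = 8862.1 × 0.81528 = 7225.1 m.

z ≈ 7200 m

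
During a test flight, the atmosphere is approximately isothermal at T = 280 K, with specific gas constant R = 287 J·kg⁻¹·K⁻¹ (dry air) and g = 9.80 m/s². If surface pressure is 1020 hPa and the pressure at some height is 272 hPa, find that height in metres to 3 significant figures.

Scale height: H = RT/g = 287 × 280 / 9.80 = 8200.0 m.
Invert the barometric formula: z = H ln(P₀/P).
P₀/P = 1020/272 = 3.7500; ln(3.7500) = 1.3218.
z = 8200.0 × 1.3218 = 10839 m.

z ≈ 10800 m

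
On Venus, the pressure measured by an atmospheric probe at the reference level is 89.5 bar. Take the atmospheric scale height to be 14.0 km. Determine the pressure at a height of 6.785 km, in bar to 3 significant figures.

P ≈ 55.1 bar

Barometric formula: P = P₀ exp(−z/H).
z/H = 6785.0/14000 = 0.48464; exp(−0.48464) = 0.61592.
P = 89.5 × 0.61592 = 55.125 bar.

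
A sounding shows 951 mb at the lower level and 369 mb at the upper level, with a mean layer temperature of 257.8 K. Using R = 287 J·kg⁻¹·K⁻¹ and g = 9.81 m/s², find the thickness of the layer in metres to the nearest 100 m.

Δz ≈ 7100 m

Hypsometric equation: Δz = (R T̄/g) ln(P₁/P₂).
R T̄/g = 287 × 257.8 / 9.81 = 7542.2 m.
ln(951/369) = ln(2.5772) = 0.94670.
Δz = 7542.2 × 0.94670 = 7140.2 m.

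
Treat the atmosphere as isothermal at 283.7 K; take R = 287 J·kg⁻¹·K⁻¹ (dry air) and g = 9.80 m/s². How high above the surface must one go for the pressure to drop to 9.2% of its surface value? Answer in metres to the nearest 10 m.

z ≈ 19820 m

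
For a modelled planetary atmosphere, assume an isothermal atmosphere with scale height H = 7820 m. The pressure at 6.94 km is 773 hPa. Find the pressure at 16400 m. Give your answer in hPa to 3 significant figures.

Between two levels, P₂ = P₁ exp(−Δz/H) with Δz = z₂ − z₁.
Δz = 16400 − 6940.0 = 9460.0 m; Δz/H = 9460.0/7820.0 = 1.2097.
P₂ = 773 × exp(−1.2097) = 773 × 0.29829 = 230.58 hPa.

P ≈ 231 hPa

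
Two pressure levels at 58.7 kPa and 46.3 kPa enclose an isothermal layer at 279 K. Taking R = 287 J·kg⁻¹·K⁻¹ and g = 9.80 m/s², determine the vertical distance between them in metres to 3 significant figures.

Δz ≈ 1940 m

Hypsometric equation: Δz = (R T̄/g) ln(P₁/P₂).
R T̄/g = 287 × 279 / 9.80 = 8170.7 m.
ln(58.7/46.3) = ln(1.2678) = 0.23728.
Δz = 8170.7 × 0.23728 = 1938.7 m.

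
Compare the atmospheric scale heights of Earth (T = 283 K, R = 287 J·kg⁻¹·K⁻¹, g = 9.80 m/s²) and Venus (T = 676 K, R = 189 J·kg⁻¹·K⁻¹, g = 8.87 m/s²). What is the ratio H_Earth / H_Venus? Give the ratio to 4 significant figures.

H_Earth/H_Venus ≈ 0.5754

H = RT/g for each body.
H_Earth = 287 × 283 / 9.80 = 8287.9 m.
H_Venus = 189 × 676 / 8.87 = 14404 m.
H_Earth/H_Venus = 8287.9/14404 = 0.57539.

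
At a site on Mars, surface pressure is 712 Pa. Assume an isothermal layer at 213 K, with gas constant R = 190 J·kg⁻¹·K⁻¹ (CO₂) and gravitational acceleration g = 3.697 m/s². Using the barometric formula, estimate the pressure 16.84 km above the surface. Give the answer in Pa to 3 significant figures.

Scale height: H = RT/g = 190 × 213 / 3.697 = 10947 m.
Barometric formula: P = P₀ exp(−z/H).
z/H = 16840/10947 = 1.5383; exp(−1.5383) = 0.21475.
P = 712 × 0.21475 = 152.90 Pa.

P ≈ 153 Pa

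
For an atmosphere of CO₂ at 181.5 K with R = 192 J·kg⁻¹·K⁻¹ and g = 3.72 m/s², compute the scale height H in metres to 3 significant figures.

The scale height of an isothermal atmosphere is H = RT/g.
H = 192 × 181.5 / 3.72 = 34848/3.72 = 9367.7 m.

H ≈ 9370 m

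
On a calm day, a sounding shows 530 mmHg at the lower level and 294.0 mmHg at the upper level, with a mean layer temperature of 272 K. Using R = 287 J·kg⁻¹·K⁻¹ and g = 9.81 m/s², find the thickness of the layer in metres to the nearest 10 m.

Δz ≈ 4690 m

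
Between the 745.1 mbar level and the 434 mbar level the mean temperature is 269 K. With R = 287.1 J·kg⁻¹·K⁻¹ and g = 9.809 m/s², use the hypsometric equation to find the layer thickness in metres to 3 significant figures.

Hypsometric equation: Δz = (R T̄/g) ln(P₁/P₂).
R T̄/g = 287.1 × 269 / 9.809 = 7873.4 m.
ln(745.1/434) = ln(1.7168) = 0.54046.
Δz = 7873.4 × 0.54046 = 4255.3 m.

Δz ≈ 4260 m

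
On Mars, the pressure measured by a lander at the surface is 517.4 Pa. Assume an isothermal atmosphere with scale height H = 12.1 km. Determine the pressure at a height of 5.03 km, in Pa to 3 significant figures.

P ≈ 341 Pa

Barometric formula: P = P₀ exp(−z/H).
z/H = 5030.0/12100 = 0.41570; exp(−0.41570) = 0.65988.
P = 517.4 × 0.65988 = 341.42 Pa.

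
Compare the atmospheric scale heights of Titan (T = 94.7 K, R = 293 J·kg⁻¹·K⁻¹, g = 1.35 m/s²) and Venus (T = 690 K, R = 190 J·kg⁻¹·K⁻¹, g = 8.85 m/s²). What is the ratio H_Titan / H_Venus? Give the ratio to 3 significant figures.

H_Titan/H_Venus ≈ 1.39

H = RT/g for each body.
H_Titan = 293 × 94.7 / 1.35 = 20553 m.
H_Venus = 190 × 690 / 8.85 = 14814 m.
H_Titan/H_Venus = 20553/14814 = 1.3874.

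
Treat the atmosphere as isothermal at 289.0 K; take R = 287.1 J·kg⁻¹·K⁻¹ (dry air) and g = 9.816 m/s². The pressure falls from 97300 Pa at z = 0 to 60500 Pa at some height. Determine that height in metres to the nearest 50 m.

z ≈ 4000 m

Scale height: H = RT/g = 287.1 × 289.0 / 9.816 = 8452.7 m.
Invert the barometric formula: z = H ln(P₀/P).
P₀/P = 97300/60500 = 1.6083; ln(1.6083) = 0.47518.
z = 8452.7 × 0.47518 = 4016.6 m.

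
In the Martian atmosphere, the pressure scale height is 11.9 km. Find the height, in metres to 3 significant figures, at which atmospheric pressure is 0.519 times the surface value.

Set P/P₀ = exp(−z/H) = 0.519, so z = −H ln(0.519).
−ln(0.519) = 0.65585; z = 11900 × 0.65585 = 7804.6 m.

z ≈ 7800 m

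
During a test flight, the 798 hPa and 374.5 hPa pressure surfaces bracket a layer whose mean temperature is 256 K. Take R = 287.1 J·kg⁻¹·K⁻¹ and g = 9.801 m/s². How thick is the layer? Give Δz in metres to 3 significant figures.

Hypsometric equation: Δz = (R T̄/g) ln(P₁/P₂).
R T̄/g = 287.1 × 256 / 9.801 = 7499.0 m.
ln(798/374.5) = ln(2.1308) = 0.75650.
Δz = 7499.0 × 0.75650 = 5673.0 m.

Δz ≈ 5670 m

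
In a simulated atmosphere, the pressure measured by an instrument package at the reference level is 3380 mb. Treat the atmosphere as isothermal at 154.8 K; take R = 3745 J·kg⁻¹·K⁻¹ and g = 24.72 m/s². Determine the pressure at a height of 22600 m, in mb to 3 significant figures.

P ≈ 1290 mb

Scale height: H = RT/g = 3745 × 154.8 / 24.72 = 23452 m.
Barometric formula: P = P₀ exp(−z/H).
z/H = 22600/23452 = 0.96367; exp(−0.96367) = 0.38149.
P = 3380 × 0.38149 = 1289.4 mb.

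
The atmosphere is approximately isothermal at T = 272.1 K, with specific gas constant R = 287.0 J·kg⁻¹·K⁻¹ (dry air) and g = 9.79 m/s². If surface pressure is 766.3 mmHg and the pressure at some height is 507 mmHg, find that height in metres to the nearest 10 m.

z ≈ 3290 m

Scale height: H = RT/g = 287.0 × 272.1 / 9.79 = 7976.8 m.
Invert the barometric formula: z = H ln(P₀/P).
P₀/P = 766.3/507 = 1.5114; ln(1.5114) = 0.41304.
z = 7976.8 × 0.41304 = 3294.7 m.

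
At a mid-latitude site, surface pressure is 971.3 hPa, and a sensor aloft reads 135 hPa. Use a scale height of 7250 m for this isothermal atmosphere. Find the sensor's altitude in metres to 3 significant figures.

Invert the barometric formula: z = H ln(P₀/P).
P₀/P = 971.3/135 = 7.1948; ln(7.1948) = 1.9734.
z = 7250.0 × 1.9734 = 14307 m.

z ≈ 14300 m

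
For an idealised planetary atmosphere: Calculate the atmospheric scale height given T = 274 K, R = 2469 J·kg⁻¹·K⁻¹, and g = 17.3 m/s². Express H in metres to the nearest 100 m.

H ≈ 39100 m

The scale height of an isothermal atmosphere is H = RT/g.
H = 2469 × 274 / 17.3 = 676510/17.3 = 39105 m.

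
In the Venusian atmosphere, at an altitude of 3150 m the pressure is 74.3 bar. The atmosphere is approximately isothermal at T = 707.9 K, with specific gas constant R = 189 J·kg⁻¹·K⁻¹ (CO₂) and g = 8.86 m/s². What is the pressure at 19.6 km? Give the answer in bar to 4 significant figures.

P ≈ 25.00 bar

Scale height: H = RT/g = 189 × 707.9 / 8.86 = 15101 m.
Between two levels, P₂ = P₁ exp(−Δz/H) with Δz = z₂ − z₁.
Δz = 19600 − 3150.0 = 16450 m; Δz/H = 16450/15101 = 1.0893.
P₂ = 74.3 × exp(−1.0893) = 74.3 × 0.33645 = 24.998 bar.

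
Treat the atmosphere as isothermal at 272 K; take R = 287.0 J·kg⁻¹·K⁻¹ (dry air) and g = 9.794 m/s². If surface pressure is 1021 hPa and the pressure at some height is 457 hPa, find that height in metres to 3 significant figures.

z ≈ 6410 m

Scale height: H = RT/g = 287.0 × 272 / 9.794 = 7970.6 m.
Invert the barometric formula: z = H ln(P₀/P).
P₀/P = 1021/457 = 2.2341; ln(2.2341) = 0.80384.
z = 7970.6 × 0.80384 = 6407.1 m.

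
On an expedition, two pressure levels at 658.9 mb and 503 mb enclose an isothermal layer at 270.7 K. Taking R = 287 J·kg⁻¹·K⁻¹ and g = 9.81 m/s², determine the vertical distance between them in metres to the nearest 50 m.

Hypsometric equation: Δz = (R T̄/g) ln(P₁/P₂).
R T̄/g = 287 × 270.7 / 9.81 = 7919.6 m.
ln(658.9/503) = ln(1.3099) = 0.26995.
Δz = 7919.6 × 0.26995 = 2137.9 m.

Δz ≈ 2150 m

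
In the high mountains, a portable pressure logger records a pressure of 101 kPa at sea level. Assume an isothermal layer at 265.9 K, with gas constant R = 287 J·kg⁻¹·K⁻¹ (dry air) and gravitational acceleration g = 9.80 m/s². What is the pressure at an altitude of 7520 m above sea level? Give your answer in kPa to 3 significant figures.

Scale height: H = RT/g = 287 × 265.9 / 9.80 = 7787.1 m.
Barometric formula: P = P₀ exp(−z/H).
z/H = 7520.0/7787.1 = 0.96570; exp(−0.96570) = 0.38072.
P = 101 × 0.38072 = 38.453 kPa.

P ≈ 38.5 kPa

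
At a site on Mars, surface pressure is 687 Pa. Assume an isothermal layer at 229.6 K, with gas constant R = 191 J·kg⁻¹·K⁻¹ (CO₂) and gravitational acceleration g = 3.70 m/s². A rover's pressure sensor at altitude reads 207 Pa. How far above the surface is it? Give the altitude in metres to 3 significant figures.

z ≈ 14200 m

Scale height: H = RT/g = 191 × 229.6 / 3.70 = 11852 m.
Invert the barometric formula: z = H ln(P₀/P).
P₀/P = 687/207 = 3.3188; ln(3.3188) = 1.1996.
z = 11852 × 1.1996 = 14218 m.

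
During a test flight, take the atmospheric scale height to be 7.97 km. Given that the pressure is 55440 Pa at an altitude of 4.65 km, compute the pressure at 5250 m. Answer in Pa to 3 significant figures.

P ≈ 51400 Pa

Between two levels, P₂ = P₁ exp(−Δz/H) with Δz = z₂ − z₁.
Δz = 5250.0 − 4650.0 = 600.00 m; Δz/H = 600.00/7970.0 = 0.075282.
P₂ = 55440 × exp(−0.075282) = 55440 × 0.92748 = 51419 Pa.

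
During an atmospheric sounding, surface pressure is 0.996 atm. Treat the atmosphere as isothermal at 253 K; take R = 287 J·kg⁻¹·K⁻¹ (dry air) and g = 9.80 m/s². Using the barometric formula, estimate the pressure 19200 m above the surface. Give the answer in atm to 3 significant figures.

P ≈ 0.0746 atm

Scale height: H = RT/g = 287 × 253 / 9.80 = 7409.3 m.
Barometric formula: P = P₀ exp(−z/H).
z/H = 19200/7409.3 = 2.5913; exp(−2.5913) = 0.074923.
P = 0.996 × 0.074923 = 0.074623 atm.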